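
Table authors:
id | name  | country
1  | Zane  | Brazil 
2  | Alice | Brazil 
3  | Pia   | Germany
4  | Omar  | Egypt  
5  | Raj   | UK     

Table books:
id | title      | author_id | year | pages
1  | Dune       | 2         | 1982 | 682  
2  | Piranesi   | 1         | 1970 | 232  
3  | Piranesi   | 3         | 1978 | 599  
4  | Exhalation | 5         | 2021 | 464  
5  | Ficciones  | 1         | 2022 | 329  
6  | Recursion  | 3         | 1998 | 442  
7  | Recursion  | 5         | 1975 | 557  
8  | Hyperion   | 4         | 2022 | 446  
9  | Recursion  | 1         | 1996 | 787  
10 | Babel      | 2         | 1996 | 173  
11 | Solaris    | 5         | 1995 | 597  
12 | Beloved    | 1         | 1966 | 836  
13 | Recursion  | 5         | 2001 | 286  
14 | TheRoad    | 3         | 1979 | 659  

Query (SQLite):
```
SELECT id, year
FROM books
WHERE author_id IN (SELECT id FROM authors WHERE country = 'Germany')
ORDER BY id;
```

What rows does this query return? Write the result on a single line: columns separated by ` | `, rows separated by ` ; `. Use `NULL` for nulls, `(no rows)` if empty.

3 | 1978 ; 6 | 1998 ; 14 | 1979

Inner query: authors.id where country = 'Germany'.
Outer: keep books rows whose author_id is in that set.
Inner query → {3}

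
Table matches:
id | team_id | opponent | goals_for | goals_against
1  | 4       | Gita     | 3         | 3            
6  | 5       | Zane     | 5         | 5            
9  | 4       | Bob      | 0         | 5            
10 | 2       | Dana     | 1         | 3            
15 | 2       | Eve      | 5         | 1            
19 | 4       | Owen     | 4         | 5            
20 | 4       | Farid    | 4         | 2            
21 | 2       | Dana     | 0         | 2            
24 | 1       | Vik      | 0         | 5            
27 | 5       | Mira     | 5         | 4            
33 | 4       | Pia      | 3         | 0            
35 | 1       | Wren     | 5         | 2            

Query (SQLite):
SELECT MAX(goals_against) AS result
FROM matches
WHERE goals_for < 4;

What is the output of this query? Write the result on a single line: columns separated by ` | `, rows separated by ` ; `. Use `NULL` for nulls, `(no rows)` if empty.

Rows where goals_for < 4 → goals_against values: [3, 5, 3, 2, 5, 0].
MAX of non-NULL values = 5.

5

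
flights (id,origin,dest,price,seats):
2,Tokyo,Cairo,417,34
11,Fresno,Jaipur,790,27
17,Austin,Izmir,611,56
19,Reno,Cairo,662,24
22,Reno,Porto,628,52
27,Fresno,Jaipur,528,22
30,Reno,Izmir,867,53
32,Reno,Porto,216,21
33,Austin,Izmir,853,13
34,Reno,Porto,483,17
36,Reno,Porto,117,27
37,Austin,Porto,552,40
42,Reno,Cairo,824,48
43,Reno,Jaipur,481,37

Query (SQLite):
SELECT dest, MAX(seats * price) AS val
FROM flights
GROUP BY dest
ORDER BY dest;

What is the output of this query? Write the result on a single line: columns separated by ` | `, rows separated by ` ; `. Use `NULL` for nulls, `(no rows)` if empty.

Cairo | 39552 ; Izmir | 45951 ; Jaipur | 21330 ; Porto | 32656

For each row compute seats * price.
Group by dest; take MAX of the expression per group.
  Cairo: ids {2, 19, 42} → MAX(seats * price)=39552
  Izmir: ids {17, 30, 33} → MAX(seats * price)=45951
  Jaipur: ids {11, 27, 43} → MAX(seats * price)=21330
  Porto: ids {22, 32, 34, 36, 37} → MAX(seats * price)=32656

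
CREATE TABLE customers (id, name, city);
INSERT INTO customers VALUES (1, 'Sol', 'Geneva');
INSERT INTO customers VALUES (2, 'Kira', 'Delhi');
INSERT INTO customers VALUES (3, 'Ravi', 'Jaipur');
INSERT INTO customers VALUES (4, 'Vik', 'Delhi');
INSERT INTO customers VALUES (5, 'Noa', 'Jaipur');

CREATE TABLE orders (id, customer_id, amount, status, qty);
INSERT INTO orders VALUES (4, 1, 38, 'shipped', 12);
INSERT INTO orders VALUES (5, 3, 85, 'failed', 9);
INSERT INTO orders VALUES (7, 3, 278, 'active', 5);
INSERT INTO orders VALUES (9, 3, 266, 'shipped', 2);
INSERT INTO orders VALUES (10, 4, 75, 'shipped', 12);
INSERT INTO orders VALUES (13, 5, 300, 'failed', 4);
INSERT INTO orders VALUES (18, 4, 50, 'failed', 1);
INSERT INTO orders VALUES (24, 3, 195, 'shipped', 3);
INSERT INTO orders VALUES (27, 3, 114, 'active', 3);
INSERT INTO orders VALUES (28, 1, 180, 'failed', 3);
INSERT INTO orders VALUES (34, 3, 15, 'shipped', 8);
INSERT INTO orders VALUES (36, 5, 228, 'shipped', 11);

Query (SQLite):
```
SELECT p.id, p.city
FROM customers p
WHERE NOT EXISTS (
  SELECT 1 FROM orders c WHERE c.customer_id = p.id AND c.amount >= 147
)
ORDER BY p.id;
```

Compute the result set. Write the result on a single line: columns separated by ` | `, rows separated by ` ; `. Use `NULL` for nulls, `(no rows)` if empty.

For each customers row, check whether any orders with matching customer_id has amount >= 147.
Keep rows where that is false.

2 | Delhi ; 4 | Delhi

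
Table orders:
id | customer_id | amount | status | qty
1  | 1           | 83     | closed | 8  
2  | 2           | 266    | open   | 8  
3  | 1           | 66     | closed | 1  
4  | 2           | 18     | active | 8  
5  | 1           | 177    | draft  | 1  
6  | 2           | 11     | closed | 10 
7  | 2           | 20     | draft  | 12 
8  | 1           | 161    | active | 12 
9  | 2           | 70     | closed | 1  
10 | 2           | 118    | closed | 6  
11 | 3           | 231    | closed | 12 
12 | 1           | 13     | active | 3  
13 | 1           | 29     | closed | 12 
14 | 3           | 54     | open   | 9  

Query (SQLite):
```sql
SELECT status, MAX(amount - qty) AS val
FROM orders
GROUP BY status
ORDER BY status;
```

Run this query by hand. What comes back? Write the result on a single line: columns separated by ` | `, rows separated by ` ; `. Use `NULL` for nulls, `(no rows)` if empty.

active | 149 ; closed | 219 ; draft | 176 ; open | 258

For each row compute amount - qty.
Group by status; take MAX of the expression per group.
  active: ids {4, 8, 12} → MAX(amount - qty)=149
  closed: ids {1, 3, 6, 9, 10, 11, 13} → MAX(amount - qty)=219
  draft: ids {5, 7} → MAX(amount - qty)=176
  open: ids {2, 14} → MAX(amount - qty)=258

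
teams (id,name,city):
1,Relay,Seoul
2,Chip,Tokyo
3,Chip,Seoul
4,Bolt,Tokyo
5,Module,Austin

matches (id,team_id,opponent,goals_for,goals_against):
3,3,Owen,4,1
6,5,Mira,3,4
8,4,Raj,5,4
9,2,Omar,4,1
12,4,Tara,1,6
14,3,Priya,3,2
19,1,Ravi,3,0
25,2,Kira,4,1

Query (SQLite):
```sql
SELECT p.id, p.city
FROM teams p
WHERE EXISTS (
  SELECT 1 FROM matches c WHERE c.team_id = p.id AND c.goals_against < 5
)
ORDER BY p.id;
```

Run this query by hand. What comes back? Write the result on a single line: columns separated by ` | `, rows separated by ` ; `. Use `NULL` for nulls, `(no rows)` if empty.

For each teams row, check whether any matches with matching team_id has goals_against < 5.
Keep rows where that is true.

1 | Seoul ; 2 | Tokyo ; 3 | Seoul ; 4 | Tokyo ; 5 | Austin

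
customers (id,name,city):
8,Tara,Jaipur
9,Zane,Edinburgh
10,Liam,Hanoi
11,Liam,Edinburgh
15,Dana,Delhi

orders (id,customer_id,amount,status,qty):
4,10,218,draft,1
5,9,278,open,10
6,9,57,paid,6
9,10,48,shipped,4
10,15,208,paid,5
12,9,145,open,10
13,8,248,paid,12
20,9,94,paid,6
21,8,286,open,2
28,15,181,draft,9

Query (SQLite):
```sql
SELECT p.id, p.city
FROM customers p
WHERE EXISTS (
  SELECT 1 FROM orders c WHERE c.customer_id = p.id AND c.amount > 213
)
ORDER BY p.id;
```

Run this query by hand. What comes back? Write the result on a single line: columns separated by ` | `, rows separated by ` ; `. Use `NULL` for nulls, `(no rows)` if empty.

8 | Jaipur ; 9 | Edinburgh ; 10 | Hanoi

For each customers row, check whether any orders with matching customer_id has amount > 213.
Keep rows where that is true.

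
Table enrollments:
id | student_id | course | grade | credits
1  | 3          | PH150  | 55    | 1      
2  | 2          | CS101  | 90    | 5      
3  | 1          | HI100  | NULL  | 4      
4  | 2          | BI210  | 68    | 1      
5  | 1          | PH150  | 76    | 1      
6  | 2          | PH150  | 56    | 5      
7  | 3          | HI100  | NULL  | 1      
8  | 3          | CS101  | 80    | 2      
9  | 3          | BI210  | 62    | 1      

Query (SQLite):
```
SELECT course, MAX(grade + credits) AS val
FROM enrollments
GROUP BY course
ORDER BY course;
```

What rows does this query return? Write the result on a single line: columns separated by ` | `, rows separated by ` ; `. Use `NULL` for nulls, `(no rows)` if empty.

BI210 | 69 ; CS101 | 95 ; HI100 | NULL ; PH150 | 77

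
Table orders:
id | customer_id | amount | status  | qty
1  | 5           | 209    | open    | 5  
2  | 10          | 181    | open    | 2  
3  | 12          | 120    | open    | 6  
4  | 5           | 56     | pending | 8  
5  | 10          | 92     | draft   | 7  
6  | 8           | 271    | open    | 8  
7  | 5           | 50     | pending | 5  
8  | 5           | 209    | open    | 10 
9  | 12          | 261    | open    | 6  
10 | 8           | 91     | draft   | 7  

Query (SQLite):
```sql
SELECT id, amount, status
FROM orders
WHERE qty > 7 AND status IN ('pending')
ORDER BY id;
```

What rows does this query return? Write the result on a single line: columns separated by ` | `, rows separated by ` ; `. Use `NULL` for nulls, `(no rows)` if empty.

4 | 56 | pending

qty > 7: ids {4, 6, 8}
status IN ('pending'): ids {4, 7}
Combine with AND.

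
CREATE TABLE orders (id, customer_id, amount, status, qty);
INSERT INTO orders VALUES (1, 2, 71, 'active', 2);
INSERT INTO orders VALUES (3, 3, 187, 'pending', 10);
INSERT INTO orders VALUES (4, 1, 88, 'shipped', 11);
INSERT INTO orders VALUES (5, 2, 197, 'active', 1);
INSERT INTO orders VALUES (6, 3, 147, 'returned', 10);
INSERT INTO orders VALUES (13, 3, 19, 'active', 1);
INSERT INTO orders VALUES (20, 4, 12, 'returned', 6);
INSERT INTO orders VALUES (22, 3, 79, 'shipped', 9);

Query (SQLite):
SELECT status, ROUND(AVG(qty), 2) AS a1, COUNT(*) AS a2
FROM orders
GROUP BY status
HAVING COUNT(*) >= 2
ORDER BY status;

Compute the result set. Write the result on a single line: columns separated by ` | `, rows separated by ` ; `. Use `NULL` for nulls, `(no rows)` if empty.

active | 1.33 | 3 ; returned | 8 | 2 ; shipped | 10 | 2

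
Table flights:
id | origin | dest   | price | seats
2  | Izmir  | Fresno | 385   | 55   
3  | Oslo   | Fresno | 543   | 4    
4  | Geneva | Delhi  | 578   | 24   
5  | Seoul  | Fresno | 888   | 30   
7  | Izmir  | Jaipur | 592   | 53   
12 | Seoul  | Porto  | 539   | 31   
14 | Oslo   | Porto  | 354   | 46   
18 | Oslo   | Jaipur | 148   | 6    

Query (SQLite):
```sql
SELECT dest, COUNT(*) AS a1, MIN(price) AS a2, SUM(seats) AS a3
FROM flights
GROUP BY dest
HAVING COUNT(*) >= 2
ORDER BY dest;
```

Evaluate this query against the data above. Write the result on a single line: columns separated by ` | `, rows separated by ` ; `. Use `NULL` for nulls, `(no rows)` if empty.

Fresno | 3 | 385 | 89 ; Jaipur | 2 | 148 | 59 ; Porto | 2 | 354 | 77

Group flights by dest.
Per group compute: COUNT(*), MIN(price), SUM(seats).
HAVING: drop groups with fewer than 2 rows.
  Delhi: ids {4} → COUNT(*)=1, MIN(price)=578, SUM(seats)=24
  Fresno: ids {2, 3, 5} → COUNT(*)=3, MIN(price)=385, SUM(seats)=89
  Jaipur: ids {7, 18} → COUNT(*)=2, MIN(price)=148, SUM(seats)=59
  Porto: ids {12, 14} → COUNT(*)=2, MIN(price)=354, SUM(seats)=77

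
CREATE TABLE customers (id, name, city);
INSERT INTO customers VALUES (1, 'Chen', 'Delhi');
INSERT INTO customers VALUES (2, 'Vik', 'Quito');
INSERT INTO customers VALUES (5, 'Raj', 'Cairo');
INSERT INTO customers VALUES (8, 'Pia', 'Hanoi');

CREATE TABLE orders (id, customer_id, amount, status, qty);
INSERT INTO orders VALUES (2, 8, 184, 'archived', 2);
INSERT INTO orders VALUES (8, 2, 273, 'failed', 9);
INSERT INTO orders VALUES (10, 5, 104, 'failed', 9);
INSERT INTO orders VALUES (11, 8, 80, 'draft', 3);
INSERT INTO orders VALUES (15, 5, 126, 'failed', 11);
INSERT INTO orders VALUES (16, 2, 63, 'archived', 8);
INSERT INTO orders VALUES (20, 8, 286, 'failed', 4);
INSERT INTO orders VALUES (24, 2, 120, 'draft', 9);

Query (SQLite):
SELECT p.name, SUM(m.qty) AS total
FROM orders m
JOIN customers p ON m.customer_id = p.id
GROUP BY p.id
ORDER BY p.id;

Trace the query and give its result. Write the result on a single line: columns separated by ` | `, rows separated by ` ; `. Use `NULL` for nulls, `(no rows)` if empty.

Vik | 26 ; Raj | 20 ; Pia | 9

Join each orders row to its customers via customer_id.
Group joined rows by customers.id; compute SUM(m.qty) per group.
  2: ids {8, 16, 24} → SUM(m.qty)=26
  5: ids {10, 15} → SUM(m.qty)=20
  8: ids {2, 11, 20} → SUM(m.qty)=9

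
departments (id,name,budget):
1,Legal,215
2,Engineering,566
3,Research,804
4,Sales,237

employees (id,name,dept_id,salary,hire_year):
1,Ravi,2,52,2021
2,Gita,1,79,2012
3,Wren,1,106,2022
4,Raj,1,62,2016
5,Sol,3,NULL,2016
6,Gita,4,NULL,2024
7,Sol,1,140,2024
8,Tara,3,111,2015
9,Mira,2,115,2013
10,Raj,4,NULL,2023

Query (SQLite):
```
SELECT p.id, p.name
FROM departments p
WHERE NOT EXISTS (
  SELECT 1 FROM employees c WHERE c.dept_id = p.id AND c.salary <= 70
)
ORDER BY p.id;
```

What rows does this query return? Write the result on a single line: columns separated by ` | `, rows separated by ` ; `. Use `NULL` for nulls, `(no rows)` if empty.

3 | Research ; 4 | Sales

For each departments row, check whether any employees with matching dept_id has salary <= 70.
Keep rows where that is false.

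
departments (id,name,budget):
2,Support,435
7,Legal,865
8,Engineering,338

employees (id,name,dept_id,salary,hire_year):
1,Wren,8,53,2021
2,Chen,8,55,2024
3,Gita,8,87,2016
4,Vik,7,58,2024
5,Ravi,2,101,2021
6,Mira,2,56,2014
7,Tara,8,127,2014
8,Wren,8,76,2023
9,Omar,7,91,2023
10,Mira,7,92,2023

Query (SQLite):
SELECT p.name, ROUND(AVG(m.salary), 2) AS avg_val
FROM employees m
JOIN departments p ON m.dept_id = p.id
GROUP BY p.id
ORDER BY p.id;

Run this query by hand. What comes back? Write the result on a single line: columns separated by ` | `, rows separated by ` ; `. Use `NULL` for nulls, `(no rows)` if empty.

Support | 78.5 ; Legal | 80.33 ; Engineering | 79.6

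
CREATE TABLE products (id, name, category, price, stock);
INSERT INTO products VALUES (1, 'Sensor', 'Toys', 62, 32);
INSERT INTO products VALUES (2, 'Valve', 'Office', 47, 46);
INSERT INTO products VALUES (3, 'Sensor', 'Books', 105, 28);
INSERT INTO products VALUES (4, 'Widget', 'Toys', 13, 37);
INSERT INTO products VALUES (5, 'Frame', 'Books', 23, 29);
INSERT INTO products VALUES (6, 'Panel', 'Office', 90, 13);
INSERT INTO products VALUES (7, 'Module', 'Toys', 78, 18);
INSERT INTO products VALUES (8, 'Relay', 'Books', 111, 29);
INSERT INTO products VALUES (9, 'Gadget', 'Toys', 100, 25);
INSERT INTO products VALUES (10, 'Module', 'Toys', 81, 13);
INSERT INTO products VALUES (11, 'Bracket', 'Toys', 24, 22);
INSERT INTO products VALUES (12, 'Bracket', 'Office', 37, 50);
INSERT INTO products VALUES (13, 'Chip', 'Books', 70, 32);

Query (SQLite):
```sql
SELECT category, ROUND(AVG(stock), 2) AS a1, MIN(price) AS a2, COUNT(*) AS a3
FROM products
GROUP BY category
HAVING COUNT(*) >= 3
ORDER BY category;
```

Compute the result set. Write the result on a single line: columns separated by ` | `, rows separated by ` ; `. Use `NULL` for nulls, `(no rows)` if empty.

Books | 29.5 | 23 | 4 ; Office | 36.33 | 37 | 3 ; Toys | 24.5 | 13 | 6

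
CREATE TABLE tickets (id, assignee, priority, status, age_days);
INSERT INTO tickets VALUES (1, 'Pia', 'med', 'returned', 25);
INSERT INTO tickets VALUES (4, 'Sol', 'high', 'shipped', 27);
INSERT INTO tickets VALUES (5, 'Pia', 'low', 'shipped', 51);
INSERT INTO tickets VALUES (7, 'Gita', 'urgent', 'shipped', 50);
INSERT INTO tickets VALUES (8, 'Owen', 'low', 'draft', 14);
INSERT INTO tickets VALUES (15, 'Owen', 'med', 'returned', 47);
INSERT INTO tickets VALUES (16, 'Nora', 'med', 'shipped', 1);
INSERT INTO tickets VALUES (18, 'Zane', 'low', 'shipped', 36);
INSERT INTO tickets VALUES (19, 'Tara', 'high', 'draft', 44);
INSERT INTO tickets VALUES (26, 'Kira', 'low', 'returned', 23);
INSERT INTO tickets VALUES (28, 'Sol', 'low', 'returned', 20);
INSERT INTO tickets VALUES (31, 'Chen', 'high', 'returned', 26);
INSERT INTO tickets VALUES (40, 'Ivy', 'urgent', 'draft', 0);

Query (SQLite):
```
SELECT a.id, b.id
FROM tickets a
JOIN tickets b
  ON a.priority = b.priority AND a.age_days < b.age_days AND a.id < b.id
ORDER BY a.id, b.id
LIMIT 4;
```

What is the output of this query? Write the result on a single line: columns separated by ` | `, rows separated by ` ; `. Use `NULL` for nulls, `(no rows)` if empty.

1 | 15 ; 4 | 19 ; 8 | 18 ; 8 | 26

Pairs (a,b) with same priority, a.age_days < b.age_days, a.id < b.id.
priority groups: high:{4,19,31} low:{5,8,18,26,28} med:{1,15,16} urgent:{7,40}
Ordered by (a.id, b.id); first 4.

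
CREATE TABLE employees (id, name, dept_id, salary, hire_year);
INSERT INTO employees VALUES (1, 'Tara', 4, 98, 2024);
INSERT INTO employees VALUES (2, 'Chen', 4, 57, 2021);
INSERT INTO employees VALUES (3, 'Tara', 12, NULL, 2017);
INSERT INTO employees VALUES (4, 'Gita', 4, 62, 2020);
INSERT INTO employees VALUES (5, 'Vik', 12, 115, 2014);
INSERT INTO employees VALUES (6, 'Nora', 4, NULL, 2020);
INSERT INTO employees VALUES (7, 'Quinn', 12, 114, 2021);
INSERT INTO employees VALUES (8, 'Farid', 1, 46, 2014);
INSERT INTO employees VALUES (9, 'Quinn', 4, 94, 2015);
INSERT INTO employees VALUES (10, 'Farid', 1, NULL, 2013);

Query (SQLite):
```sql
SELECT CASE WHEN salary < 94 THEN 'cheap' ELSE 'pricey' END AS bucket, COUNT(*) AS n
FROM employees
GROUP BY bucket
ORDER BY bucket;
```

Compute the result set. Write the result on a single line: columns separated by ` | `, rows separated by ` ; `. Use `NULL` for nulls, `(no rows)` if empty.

cheap | 3 ; pricey | 7

Bucket rows by salary < 94 → 'cheap' else 'pricey'; count each bucket.
NULL < 94 is unknown, so NULL salary falls into ELSE → 'pricey'.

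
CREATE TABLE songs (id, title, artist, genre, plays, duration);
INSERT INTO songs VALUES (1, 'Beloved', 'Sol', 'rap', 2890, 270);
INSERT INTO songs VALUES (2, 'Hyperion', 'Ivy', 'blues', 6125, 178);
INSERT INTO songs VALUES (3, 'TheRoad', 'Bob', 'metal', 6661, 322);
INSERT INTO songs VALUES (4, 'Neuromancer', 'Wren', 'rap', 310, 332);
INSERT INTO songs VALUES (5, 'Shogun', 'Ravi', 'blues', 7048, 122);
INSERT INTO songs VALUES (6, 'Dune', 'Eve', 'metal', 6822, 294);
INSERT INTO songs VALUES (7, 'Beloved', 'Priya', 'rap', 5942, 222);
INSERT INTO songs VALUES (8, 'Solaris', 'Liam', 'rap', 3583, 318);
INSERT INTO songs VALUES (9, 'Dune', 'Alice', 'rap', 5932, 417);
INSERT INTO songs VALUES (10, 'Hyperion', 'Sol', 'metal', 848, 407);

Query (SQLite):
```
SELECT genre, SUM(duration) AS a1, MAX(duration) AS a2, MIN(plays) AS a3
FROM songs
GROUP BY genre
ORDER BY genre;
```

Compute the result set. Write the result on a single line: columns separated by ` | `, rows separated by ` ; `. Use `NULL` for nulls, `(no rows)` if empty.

blues | 300 | 178 | 6125 ; metal | 1023 | 407 | 848 ; rap | 1559 | 417 | 310

Group songs by genre.
Per group compute: SUM(duration), MAX(duration), MIN(plays).
  blues: ids {2, 5} → SUM(duration)=300, MAX(duration)=178, MIN(plays)=6125
  metal: ids {3, 6, 10} → SUM(duration)=1023, MAX(duration)=407, MIN(plays)=848
  rap: ids {1, 4, 7, 8, 9} → SUM(duration)=1559, MAX(duration)=417, MIN(plays)=310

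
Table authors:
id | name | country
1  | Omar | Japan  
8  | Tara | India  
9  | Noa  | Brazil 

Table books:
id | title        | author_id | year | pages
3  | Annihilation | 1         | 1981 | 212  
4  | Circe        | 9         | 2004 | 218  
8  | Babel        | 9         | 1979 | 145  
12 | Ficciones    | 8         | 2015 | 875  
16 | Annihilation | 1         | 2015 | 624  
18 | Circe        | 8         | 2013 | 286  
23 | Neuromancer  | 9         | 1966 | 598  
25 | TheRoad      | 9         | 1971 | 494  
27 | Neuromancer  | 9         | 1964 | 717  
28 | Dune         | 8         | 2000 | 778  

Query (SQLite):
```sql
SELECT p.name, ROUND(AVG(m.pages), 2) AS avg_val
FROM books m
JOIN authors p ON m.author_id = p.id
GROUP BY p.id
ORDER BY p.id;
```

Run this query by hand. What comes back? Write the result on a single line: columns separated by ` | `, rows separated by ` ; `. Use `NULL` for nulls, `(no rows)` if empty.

Join each books row to its authors via author_id.
Group joined rows by authors.id; compute ROUND(AVG(m.pages), 2) per group.
  1: ids {3, 16} → ROUND(AVG(m.pages), 2)=418
  8: ids {12, 18, 28} → ROUND(AVG(m.pages), 2)=646.33
  9: ids {4, 8, 23, 25, 27} → ROUND(AVG(m.pages), 2)=434.4

Omar | 418 ; Tara | 646.33 ; Noa | 434.4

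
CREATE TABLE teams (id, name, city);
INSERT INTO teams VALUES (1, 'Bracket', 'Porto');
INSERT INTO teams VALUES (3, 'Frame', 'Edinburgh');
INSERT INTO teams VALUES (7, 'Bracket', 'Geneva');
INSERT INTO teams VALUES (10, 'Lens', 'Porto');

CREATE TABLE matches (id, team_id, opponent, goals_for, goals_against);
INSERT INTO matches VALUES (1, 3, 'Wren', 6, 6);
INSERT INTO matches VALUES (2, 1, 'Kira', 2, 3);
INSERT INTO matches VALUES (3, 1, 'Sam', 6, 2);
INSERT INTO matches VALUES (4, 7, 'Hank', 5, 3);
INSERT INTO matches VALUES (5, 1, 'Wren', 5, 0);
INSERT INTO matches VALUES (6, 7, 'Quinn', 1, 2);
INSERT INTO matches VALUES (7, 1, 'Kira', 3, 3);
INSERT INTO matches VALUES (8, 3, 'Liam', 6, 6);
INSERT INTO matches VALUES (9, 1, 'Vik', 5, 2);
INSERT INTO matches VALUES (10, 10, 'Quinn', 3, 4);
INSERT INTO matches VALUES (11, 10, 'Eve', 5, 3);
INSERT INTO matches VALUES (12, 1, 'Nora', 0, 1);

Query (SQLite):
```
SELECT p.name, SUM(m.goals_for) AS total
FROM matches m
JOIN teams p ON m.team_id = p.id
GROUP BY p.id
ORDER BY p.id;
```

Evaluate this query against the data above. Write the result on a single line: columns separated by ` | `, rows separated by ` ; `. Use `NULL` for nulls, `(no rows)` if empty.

Bracket | 21 ; Frame | 12 ; Bracket | 6 ; Lens | 8

Join each matches row to its teams via team_id.
Group joined rows by teams.id; compute SUM(m.goals_for) per group.
  1: ids {2, 3, 5, 7, 9, 12} → SUM(m.goals_for)=21
  3: ids {1, 8} → SUM(m.goals_for)=12
  7: ids {4, 6} → SUM(m.goals_for)=6
  10: ids {10, 11} → SUM(m.goals_for)=8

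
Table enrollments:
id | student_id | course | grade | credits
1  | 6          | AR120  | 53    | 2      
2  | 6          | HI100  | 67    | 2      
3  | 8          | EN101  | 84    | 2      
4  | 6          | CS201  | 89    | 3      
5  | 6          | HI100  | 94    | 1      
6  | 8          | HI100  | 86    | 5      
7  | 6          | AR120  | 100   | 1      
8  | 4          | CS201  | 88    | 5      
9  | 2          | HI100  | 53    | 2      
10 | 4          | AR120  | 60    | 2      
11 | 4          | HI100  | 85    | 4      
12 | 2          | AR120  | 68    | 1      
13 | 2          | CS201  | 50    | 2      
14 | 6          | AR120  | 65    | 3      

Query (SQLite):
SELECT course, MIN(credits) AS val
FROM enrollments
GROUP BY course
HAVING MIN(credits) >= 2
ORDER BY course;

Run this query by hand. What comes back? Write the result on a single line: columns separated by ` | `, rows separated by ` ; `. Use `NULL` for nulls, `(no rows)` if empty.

Partition enrollments by course; compute MIN(credits) within each group.
HAVING: keep groups where MIN(credits) >= 2.
  AR120: ids {1, 7, 10, 12, 14} → MIN(credits)=1
  CS201: ids {4, 8, 13} → MIN(credits)=2
  EN101: ids {3} → MIN(credits)=2
  HI100: ids {2, 5, 6, 9, 11} → MIN(credits)=1

CS201 | 2 ; EN101 | 2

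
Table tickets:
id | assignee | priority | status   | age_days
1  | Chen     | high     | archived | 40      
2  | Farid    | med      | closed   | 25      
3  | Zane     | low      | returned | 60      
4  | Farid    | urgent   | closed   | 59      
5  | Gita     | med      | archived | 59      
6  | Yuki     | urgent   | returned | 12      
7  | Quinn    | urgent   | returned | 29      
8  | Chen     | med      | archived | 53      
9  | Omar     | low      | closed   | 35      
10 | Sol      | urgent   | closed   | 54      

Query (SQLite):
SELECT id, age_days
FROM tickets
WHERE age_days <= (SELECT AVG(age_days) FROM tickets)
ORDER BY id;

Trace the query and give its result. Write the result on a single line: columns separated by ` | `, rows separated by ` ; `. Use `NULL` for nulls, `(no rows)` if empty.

Scalar subquery: AVG(age_days) over all tickets rows = 42.6.
Keep rows where age_days <= that value.

1 | 40 ; 2 | 25 ; 6 | 12 ; 7 | 29 ; 9 | 35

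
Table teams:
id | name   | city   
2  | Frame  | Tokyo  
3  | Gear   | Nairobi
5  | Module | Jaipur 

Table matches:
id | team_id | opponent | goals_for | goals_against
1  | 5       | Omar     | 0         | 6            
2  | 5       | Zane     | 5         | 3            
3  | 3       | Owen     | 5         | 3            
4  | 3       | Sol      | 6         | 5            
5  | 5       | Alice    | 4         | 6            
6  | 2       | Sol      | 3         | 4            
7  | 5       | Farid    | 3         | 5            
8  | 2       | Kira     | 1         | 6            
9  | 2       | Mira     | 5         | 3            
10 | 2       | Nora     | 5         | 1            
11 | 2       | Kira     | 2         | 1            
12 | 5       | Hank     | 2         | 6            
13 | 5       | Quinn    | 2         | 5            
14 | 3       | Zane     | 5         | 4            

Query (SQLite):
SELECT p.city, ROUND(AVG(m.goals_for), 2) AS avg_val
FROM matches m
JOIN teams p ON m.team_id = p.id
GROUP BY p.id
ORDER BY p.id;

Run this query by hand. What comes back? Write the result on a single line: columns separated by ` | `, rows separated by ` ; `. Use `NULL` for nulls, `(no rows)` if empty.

Tokyo | 3.2 ; Nairobi | 5.33 ; Jaipur | 2.67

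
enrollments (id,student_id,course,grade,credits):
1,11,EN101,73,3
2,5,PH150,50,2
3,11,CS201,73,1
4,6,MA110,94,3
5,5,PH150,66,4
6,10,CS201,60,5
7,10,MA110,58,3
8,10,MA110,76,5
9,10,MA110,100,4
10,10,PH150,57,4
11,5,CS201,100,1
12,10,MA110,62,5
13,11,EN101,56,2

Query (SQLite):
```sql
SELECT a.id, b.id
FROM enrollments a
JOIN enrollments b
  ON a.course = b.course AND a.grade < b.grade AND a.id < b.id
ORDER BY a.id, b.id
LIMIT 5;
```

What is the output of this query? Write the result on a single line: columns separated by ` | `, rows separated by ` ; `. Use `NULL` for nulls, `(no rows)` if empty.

2 | 5 ; 2 | 10 ; 3 | 11 ; 4 | 9 ; 6 | 11

Pairs (a,b) with same course, a.grade < b.grade, a.id < b.id.
course groups: CS201:{3,6,11} EN101:{1,13} MA110:{4,7,8,9,12} PH150:{2,5,10}
Ordered by (a.id, b.id); first 5.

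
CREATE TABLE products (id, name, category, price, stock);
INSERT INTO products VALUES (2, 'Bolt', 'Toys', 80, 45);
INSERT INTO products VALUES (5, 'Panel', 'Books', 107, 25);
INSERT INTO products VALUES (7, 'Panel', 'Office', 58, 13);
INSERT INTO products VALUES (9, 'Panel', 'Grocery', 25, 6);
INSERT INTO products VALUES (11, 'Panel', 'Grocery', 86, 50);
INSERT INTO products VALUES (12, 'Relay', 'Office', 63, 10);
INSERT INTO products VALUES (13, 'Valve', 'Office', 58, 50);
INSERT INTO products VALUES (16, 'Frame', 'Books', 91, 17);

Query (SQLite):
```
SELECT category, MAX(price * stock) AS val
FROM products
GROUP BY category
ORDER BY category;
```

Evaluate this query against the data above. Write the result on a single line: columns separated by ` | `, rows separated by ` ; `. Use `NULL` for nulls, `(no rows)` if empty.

For each row compute price * stock.
Group by category; take MAX of the expression per group.
  Books: ids {5, 16} → MAX(price * stock)=2675
  Grocery: ids {9, 11} → MAX(price * stock)=4300
  Office: ids {7, 12, 13} → MAX(price * stock)=2900
  Toys: ids {2} → MAX(price * stock)=3600

Books | 2675 ; Grocery | 4300 ; Office | 2900 ; Toys | 3600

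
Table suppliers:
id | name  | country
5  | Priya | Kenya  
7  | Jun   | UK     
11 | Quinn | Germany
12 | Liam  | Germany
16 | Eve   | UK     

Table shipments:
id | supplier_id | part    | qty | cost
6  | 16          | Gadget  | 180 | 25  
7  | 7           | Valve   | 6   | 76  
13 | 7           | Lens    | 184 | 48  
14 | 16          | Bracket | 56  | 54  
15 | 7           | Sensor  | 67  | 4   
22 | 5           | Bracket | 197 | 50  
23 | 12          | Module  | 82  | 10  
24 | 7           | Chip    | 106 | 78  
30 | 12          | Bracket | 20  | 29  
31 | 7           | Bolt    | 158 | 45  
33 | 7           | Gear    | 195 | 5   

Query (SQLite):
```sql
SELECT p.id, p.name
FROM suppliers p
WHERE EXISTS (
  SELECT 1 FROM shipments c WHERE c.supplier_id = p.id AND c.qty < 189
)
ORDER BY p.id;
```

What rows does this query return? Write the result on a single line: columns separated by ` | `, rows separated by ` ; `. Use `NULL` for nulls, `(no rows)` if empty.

7 | Jun ; 12 | Liam ; 16 | Eve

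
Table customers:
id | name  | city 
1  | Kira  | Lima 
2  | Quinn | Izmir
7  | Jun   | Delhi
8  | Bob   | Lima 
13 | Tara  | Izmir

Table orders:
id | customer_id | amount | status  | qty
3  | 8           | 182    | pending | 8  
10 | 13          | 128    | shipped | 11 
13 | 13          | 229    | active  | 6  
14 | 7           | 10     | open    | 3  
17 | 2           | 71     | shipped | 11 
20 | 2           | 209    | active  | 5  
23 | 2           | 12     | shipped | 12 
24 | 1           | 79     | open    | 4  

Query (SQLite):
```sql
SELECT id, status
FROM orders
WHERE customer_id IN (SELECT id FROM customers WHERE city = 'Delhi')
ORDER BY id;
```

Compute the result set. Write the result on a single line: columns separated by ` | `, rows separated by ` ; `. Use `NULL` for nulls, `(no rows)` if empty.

14 | open

Inner query: customers.id where city = 'Delhi'.
Outer: keep orders rows whose customer_id is in that set.
Inner query → {7}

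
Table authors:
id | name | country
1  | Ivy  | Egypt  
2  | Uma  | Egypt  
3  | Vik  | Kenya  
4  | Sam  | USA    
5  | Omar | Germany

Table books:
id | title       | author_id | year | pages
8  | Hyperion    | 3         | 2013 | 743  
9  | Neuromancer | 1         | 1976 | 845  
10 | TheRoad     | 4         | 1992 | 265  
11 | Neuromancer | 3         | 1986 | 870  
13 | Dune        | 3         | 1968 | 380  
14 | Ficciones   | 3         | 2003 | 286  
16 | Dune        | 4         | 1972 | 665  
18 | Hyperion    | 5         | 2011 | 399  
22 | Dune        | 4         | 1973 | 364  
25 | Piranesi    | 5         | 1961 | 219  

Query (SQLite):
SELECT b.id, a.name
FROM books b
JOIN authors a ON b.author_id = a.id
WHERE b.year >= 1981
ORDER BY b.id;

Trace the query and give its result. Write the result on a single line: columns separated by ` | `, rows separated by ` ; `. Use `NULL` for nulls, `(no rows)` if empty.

Each books row matches the authors row where author_id = authors.id.
Then keep rows with b.year >= 1981.

8 | Vik ; 10 | Sam ; 11 | Vik ; 14 | Vik ; 18 | Omar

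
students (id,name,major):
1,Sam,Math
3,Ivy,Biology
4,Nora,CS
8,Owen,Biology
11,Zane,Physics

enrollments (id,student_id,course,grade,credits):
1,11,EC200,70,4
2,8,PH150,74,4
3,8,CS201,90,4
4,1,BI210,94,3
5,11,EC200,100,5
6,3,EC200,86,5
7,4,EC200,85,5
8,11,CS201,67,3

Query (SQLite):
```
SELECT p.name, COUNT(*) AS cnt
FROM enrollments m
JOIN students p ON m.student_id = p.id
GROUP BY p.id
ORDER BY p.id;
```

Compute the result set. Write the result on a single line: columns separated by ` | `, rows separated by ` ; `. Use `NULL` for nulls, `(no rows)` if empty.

Join each enrollments row to its students via student_id.
Group joined rows by students.id; compute COUNT(*) per group.
  1: ids {4} → COUNT(*)=1
  3: ids {6} → COUNT(*)=1
  4: ids {7} → COUNT(*)=1
  8: ids {2, 3} → COUNT(*)=2
  11: ids {1, 5, 8} → COUNT(*)=3

Sam | 1 ; Ivy | 1 ; Nora | 1 ; Owen | 2 ; Zane | 3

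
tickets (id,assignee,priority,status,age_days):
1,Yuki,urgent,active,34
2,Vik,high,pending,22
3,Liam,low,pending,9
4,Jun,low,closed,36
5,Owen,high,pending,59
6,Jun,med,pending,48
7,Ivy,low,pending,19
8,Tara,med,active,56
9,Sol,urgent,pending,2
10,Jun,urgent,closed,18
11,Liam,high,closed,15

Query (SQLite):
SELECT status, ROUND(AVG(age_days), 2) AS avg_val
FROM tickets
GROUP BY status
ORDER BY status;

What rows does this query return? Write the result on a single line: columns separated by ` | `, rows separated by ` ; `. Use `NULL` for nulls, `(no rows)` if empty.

Partition tickets by status; compute ROUND(AVG(age_days), 2) within each group.
  active: ids {1, 8} → ROUND(AVG(age_days), 2)=45
  closed: ids {4, 10, 11} → ROUND(AVG(age_days), 2)=23
  pending: ids {2, 3, 5, 6, 7, 9} → ROUND(AVG(age_days), 2)=26.5

active | 45 ; closed | 23 ; pending | 26.5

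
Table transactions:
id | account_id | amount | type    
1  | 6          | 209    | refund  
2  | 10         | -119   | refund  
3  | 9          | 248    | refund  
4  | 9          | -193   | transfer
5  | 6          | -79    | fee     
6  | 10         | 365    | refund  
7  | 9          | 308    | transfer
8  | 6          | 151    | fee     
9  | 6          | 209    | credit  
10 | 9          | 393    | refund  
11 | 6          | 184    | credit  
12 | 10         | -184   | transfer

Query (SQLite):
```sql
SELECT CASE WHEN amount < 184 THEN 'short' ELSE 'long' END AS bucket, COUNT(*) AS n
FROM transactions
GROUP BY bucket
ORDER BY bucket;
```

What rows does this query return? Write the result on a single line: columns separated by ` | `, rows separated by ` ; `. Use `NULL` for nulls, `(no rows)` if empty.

Bucket rows by amount < 184 → 'short' else 'long'; count each bucket.

long | 7 ; short | 5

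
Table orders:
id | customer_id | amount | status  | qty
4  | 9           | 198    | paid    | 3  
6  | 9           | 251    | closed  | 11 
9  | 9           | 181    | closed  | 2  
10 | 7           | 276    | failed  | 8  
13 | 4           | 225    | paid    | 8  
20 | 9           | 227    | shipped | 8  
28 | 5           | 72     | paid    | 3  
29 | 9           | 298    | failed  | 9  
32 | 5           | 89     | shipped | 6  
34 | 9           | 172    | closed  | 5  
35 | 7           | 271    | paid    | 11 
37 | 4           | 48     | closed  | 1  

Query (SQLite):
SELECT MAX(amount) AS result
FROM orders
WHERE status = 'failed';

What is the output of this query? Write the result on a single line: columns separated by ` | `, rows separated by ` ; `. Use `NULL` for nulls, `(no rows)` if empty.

Rows where status='failed' → amount values: [276, 298].
MAX of non-NULL values = 298.

298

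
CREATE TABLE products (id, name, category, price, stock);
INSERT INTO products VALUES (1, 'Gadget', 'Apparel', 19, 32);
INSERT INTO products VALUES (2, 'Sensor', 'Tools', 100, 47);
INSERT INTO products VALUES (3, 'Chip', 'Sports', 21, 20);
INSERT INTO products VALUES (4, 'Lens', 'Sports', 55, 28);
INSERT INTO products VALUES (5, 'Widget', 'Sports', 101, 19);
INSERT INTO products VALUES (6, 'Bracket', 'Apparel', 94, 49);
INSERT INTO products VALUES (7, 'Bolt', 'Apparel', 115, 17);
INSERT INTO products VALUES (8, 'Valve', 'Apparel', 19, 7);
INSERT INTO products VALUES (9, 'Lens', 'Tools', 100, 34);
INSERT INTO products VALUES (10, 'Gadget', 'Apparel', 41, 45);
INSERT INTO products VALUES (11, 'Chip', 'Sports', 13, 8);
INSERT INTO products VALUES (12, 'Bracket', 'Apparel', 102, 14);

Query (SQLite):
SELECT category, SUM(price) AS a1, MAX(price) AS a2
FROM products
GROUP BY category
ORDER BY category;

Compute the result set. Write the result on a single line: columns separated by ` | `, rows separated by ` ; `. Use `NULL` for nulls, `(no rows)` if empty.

Apparel | 390 | 115 ; Sports | 190 | 101 ; Tools | 200 | 100

Group products by category.
Per group compute: SUM(price), MAX(price).
  Apparel: ids {1, 6, 7, 8, 10, 12} → SUM(price)=390, MAX(price)=115
  Sports: ids {3, 4, 5, 11} → SUM(price)=190, MAX(price)=101
  Tools: ids {2, 9} → SUM(price)=200, MAX(price)=100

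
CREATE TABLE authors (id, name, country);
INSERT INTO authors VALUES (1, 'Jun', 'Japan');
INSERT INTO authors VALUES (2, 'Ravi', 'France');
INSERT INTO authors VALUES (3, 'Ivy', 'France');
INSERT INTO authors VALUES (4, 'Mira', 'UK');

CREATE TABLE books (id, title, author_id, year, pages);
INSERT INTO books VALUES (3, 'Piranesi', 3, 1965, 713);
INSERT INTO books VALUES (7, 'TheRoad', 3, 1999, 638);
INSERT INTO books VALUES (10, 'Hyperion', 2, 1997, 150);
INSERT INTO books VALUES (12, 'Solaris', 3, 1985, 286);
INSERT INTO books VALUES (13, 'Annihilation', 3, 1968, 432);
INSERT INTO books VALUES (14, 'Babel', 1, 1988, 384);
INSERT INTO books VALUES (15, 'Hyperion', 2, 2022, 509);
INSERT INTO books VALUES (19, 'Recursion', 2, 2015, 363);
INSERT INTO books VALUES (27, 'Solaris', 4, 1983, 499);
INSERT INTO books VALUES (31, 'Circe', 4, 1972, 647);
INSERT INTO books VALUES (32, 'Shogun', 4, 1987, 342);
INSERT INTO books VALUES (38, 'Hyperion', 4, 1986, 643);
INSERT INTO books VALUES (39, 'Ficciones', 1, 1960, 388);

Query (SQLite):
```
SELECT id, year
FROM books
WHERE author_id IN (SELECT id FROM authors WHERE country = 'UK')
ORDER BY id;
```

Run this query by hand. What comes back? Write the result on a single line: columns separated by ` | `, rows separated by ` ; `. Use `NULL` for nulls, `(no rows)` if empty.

27 | 1983 ; 31 | 1972 ; 32 | 1987 ; 38 | 1986

Inner query: authors.id where country = 'UK'.
Outer: keep books rows whose author_id is in that set.
Inner query → {4}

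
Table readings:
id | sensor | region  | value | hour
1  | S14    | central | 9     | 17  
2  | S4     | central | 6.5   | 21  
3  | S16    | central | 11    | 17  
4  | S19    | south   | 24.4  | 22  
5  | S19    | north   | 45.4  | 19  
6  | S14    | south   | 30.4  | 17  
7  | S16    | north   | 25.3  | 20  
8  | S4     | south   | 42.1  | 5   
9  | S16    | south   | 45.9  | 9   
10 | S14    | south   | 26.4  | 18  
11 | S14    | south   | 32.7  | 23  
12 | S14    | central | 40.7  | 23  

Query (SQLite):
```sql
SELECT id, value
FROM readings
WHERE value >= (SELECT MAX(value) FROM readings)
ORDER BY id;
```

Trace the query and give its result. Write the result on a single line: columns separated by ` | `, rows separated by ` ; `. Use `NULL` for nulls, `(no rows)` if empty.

9 | 45.9

Scalar subquery: MAX(value) over all readings rows = 45.9.
Keep rows where value >= that value.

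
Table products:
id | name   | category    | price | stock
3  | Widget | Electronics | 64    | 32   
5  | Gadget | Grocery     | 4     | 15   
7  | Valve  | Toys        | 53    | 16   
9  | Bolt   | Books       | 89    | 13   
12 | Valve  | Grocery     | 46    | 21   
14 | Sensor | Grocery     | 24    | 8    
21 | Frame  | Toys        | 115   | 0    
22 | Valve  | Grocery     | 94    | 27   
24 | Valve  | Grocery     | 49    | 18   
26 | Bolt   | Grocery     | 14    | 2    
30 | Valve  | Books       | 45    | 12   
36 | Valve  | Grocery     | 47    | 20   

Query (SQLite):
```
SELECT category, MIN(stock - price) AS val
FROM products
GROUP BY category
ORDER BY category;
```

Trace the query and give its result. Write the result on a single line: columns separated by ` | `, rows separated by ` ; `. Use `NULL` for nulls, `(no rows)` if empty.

Books | -76 ; Electronics | -32 ; Grocery | -67 ; Toys | -115

For each row compute stock - price.
Group by category; take MIN of the expression per group.
  Books: ids {9, 30} → MIN(stock - price)=-76
  Electronics: ids {3} → MIN(stock - price)=-32
  Grocery: ids {5, 12, 14, 22, 24, 26, 36} → MIN(stock - price)=-67
  Toys: ids {7, 21} → MIN(stock - price)=-115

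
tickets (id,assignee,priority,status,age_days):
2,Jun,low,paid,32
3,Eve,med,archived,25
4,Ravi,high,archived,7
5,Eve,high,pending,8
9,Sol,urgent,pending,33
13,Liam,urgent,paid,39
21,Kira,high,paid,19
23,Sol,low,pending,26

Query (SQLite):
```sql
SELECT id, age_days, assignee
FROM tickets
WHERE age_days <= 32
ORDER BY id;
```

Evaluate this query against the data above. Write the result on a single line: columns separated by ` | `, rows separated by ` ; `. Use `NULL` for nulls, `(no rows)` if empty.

2 | 32 | Jun ; 3 | 25 | Eve ; 4 | 7 | Ravi ; 5 | 8 | Eve ; 21 | 19 | Kira ; 23 | 26 | Sol

age_days <= 32: ids {2, 3, 4, 5, 21, 23}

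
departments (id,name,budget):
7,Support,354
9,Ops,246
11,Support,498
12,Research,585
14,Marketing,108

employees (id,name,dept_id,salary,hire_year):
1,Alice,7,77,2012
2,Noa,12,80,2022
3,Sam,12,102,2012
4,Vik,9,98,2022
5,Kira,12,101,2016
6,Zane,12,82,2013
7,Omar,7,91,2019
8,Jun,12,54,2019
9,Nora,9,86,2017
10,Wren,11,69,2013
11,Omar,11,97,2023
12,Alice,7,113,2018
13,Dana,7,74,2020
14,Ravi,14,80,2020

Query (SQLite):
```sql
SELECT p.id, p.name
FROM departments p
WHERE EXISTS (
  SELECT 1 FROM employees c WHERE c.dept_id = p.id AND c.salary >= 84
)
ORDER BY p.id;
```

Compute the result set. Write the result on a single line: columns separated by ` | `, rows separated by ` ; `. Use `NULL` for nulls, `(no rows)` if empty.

For each departments row, check whether any employees with matching dept_id has salary >= 84.
Keep rows where that is true.

7 | Support ; 9 | Ops ; 11 | Support ; 12 | Research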